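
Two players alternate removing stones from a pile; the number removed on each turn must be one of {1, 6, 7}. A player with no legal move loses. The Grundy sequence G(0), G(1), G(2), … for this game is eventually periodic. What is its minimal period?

n :  0  1  2  3  4  5  6  7  8  9 10 11 12 13 14 15 16 17 18 19 20 21 22 23 24 25
G :  0  1  0  1  0  1  2  3  2  3  2  3  0  1  0  1  0  1  2  3  2  3  2  3  0  1
G(n+12) = G(n) holds for n = 0,…,6 (a full window of length max(S) = 7), so the sequence is purely periodic with period 12.

12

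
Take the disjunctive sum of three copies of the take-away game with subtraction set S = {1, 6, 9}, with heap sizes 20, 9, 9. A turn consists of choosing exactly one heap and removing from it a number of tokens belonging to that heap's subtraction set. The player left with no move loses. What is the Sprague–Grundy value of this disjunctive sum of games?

All heaps use S = {1, 6, 9}:
n :  0  1  2  3  4  5  6  7  8  9 10 11 12 13 14 15 16 17 18 19 20
G :  0  1  0  1  0  1  2  0  1  2  3  2  0  1  0  1  2  0  1  0  1
Heap A: G(20) = 1.
Heap B: G(9) = 2.
Heap C: G(9) = 2.
Combined Grundy value = 1 ⊕ 2 ⊕ 2 = 1.

1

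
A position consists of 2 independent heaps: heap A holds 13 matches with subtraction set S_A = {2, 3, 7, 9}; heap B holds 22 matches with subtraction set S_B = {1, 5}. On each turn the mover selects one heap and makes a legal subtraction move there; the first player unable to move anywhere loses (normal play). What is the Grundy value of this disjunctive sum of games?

Heap A, S = {2, 3, 7, 9}:
G(0) = 0
G(1) = mex{} = 0
G(2) = mex{0} = 1
G(3) = mex{0,0} = 1
G(4) = mex{1,0} = 2
G(5) = mex{1,1} = 0
G(6) = mex{2,1} = 0
G(7) = mex{0,2,0} = 1
G(8) = mex{0,0,0} = 1
G(9) = mex{1,0,1,0} = 2
G(10) = mex{1,1,1,0} = 2
G(11) = mex{2,1,2,1} = 0
G(12) = mex{2,2,0,1} = 3
G(13) = mex{0,2,0,2} = 1
G_A(13) = 1.
Heap B, S = {1, 5}:
n :  0  1  2  3  4  5  6  7  8  9 10 11 12 13 14 15 16 17 18 19 20 21 22
G :  0  1  0  1  0  1  0  1  0  1  0  1  0  1  0  1  0  1  0  1  0  1  0
G_B(22) = 0.
Combined Grundy value = 1 ⊕ 0 = 1.

1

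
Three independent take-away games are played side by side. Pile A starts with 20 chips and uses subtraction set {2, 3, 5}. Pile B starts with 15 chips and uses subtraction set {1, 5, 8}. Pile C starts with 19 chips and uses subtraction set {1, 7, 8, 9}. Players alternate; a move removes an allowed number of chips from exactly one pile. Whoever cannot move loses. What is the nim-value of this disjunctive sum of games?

2

Pile A, S = {2, 3, 5}:
n :  0  1  2  3  4  5  6  7  8  9 10 11 12 13 14 15 16 17 18 19 20
G :  0  0  1  1  2  2  3  0  0  1  1  2  2  3  0  0  1  1  2  2  3
G_A(20) = 3.
Pile B, S = {1, 5, 8}:
n :  0  1  2  3  4  5  6  7  8  9 10 11 12 13 14 15
G :  0  1  0  1  0  1  0  1  2  3  2  3  2  0  1  0
G_B(15) = 0.
Pile C, S = {1, 7, 8, 9}:
G(0) = 0
G(1) = mex{0} = 1
G(2) = mex{1} = 0
G(3) = mex{0} = 1
G(4) = mex{1} = 0
G(5) = mex{0} = 1
G(6) = mex{1} = 0
G(7) = mex{0,0} = 1
G(8) = mex{1,1,0} = 2
G(9) = mex{2,0,1,0} = 3
G(10) = mex{3,1,0,1} = 2
G(11) = mex{2,0,1,0} = 3
G(12) = mex{3,1,0,1} = 2
G(13) = mex{2,0,1,0} = 3
G(14) = mex{3,1,0,1} = 2
G(15) = mex{2,2,1,0} = 3
G(16) = mex{3,3,2,1} = 0
G(17) = mex{0,2,3,2} = 1
G(18) = mex{1,3,2,3} = 0
G(19) = mex{0,2,3,2} = 1
G_C(19) = 1.
Combined Grundy value = 3 ⊕ 0 ⊕ 1 = 2.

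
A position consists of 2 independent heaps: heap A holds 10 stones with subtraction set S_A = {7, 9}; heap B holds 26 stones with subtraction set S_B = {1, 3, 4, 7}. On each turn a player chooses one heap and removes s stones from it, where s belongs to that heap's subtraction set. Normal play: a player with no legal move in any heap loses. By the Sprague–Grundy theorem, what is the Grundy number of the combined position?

Heap A, S = {7, 9}:
G(0) = 0
G(1) = mex{} = 0
G(2) = mex{} = 0
G(3) = mex{} = 0
G(4) = mex{} = 0
G(5) = mex{} = 0
G(6) = mex{} = 0
G(7) = mex{0} = 1
G(8) = mex{0} = 1
G(9) = mex{0,0} = 1
G(10) = mex{0,0} = 1
G_A(10) = 1.
Heap B, S = {1, 3, 4, 7}:
n :  0  1  2  3  4  5  6  7  8  9 10 11 12 13 14 15 16 17 18 19 20 21 22 23 24 25 26
G :  0  1  0  1  2  3  2  3  0  1  0  1  2  3  2  3  0  1  0  1  2  3  2  3  0  1  0
G_B(26) = 0.
Combined Grundy value = 1 ⊕ 0 = 1.

1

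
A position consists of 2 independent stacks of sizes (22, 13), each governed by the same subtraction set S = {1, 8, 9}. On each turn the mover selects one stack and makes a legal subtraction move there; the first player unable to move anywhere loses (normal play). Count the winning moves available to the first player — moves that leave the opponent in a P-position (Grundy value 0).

2

All stacks use S = {1, 8, 9}:
n :  0  1  2  3  4  5  6  7  8  9 10 11 12 13 14 15 16 17 18 19 20 21 22
G :  0  1  0  1  0  1  0  1  2  3  2  3  2  3  2  3  0  1  0  1  0  1  0
Stack A: G(22) = 0.
Stack B: G(13) = 3.
Combined Grundy value = 0 ⊕ 3 = 3.
A winning move leaves total XOR = 0, i.e. changes one component's Grundy value g to g ⊕ X where X is the current total.
Stack A: need g' = 0⊕3 = 3. Options: 22−1→G=1, 22−8→G=2, 22−9→G=3. Hits: 1.
Stack B: need g' = 3⊕3 = 0. Options: 13−1→G=2, 13−8→G=1, 13−9→G=0. Hits: 1.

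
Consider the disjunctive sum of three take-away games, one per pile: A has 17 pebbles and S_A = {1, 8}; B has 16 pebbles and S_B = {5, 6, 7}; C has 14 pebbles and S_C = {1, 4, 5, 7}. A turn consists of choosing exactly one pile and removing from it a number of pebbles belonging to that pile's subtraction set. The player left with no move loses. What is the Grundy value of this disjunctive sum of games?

0

Pile A, S = {1, 8}:
n :  0  1  2  3  4  5  6  7  8  9 10 11 12 13 14 15 16 17
G :  0  1  0  1  0  1  0  1  2  0  1  0  1  0  1  0  1  2
G_A(17) = 2.
Pile B, S = {5, 6, 7}:
G(0) = 0
G(1) = mex{} = 0
G(2) = mex{} = 0
G(3) = mex{} = 0
G(4) = mex{} = 0
G(5) = mex{0} = 1
G(6) = mex{0,0} = 1
G(7) = mex{0,0,0} = 1
G(8) = mex{0,0,0} = 1
G(9) = mex{0,0,0} = 1
G(10) = mex{1,0,0} = 2
G(11) = mex{1,1,0} = 2
G(12) = mex{1,1,1} = 0
G(13) = mex{1,1,1} = 0
G(14) = mex{1,1,1} = 0
G(15) = mex{2,1,1} = 0
G(16) = mex{2,2,1} = 0
G_B(16) = 0.
Pile C, S = {1, 4, 5, 7}:
G(0) = 0
G(1) = mex{0} = 1
G(2) = mex{1} = 0
G(3) = mex{0} = 1
G(4) = mex{1,0} = 2
G(5) = mex{2,1,0} = 3
G(6) = mex{3,0,1} = 2
G(7) = mex{2,1,0,0} = 3
G(8) = mex{3,2,1,1} = 0
G(9) = mex{0,3,2,0} = 1
G(10) = mex{1,2,3,1} = 0
G(11) = mex{0,3,2,2} = 1
G(12) = mex{1,0,3,3} = 2
G(13) = mex{2,1,0,2} = 3
G(14) = mex{3,0,1,3} = 2
G_C(14) = 2.
Combined Grundy value = 2 ⊕ 0 ⊕ 2 = 0.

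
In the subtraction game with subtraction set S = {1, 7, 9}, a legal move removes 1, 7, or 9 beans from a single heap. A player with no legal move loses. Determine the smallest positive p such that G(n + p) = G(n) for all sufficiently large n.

G(0) = 0
G(1) = mex{0} = 1
G(2) = mex{1} = 0
G(3) = mex{0} = 1
G(4) = mex{1} = 0
G(5) = mex{0} = 1
G(6) = mex{1} = 0
G(7) = mex{0,0} = 1
G(8) = mex{1,1} = 0
G(9) = mex{0,0,0} = 1
G(10) = mex{1,1,1} = 0
G(11) = mex{0,0,0} = 1
G(12) = mex{1,1,1} = 0
G(13) = mex{0,0,0} = 1
G(14) = mex{1,1,1} = 0
G(n+2) = G(n) holds for n = 0,…,8 (a full window of length max(S) = 9), so the sequence is purely periodic with period 2.

2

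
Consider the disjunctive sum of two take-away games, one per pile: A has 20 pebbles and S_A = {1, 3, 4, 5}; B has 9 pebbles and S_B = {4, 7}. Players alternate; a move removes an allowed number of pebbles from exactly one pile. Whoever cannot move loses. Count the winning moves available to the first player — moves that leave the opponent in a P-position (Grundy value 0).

Pile A, S = {1, 3, 4, 5}:
G(0) = 0
G(1) = mex{0} = 1
G(2) = mex{1} = 0
G(3) = mex{0,0} = 1
G(4) = mex{1,1,0} = 2
G(5) = mex{2,0,1,0} = 3
G(6) = mex{3,1,0,1} = 2
G(7) = mex{2,2,1,0} = 3
G(8) = mex{3,3,2,1} = 0
G(9) = mex{0,2,3,2} = 1
G(10) = mex{1,3,2,3} = 0
G(11) = mex{0,0,3,2} = 1
G(12) = mex{1,1,0,3} = 2
G(13) = mex{2,0,1,0} = 3
G(14) = mex{3,1,0,1} = 2
G(15) = mex{2,2,1,0} = 3
G(16) = mex{3,3,2,1} = 0
G(17) = mex{0,2,3,2} = 1
G(18) = mex{1,3,2,3} = 0
G(19) = mex{0,0,3,2} = 1
G(20) = mex{1,1,0,3} = 2
G_A(20) = 2.
Pile B, S = {4, 7}:
n : 0 1 2 3 4 5 6 7 8 9
G : 0 0 0 0 1 1 1 1 2 2
G_B(9) = 2.
Combined Grundy value = 2 ⊕ 2 = 0.
A winning move leaves total XOR = 0, i.e. changes one component's Grundy value g to g ⊕ X where X is the current total.
Pile A: target g' = 2⊕0 = 2, but every legal move changes the Grundy value (mex property), so 0 moves.
Pile B: target g' = 2⊕0 = 2, but every legal move changes the Grundy value (mex property), so 0 moves.

0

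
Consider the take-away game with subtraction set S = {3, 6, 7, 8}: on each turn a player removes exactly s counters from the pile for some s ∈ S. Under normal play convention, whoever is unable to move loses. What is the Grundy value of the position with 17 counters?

2

n :  0  1  2  3  4  5  6  7  8  9 10 11 12 13 14 15 16 17
G :  0  0  0  1  1  1  2  2  2  3  3  0  0  0  1  1  1  2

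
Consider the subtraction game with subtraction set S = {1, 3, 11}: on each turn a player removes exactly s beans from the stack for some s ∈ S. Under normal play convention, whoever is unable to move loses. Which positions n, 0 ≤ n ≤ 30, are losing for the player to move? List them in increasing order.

n :  0  1  2  3  4  5  6  7  8  9 10 11 12 13 14 15 16 17 18 19 20 21 22 23 24 25 26 27 28 29 30
G :  0  1  0  1  0  1  0  1  0  1  0  1  0  1  0  1  0  1  0  1  0  1  0  1  0  1  0  1  0  1  0
P-positions are exactly the n with G(n) = 0.

0, 2, 4, 6, 8, 10, 12, 14, 16, 18, 20, 22, 24, 26, 28, 30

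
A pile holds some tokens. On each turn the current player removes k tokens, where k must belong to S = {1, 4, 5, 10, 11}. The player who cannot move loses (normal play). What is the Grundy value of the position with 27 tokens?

3

n :  0  1  2  3  4  5  6  7  8  9 10 11 12 13 14 15 16 17 18 19 20 21 22 23 24 25 26 27
G :  0  1  0  1  2  3  2  3  0  1  4  5  2  3  0  1  0  1  2  3  2  3  0  1  4  5  2  3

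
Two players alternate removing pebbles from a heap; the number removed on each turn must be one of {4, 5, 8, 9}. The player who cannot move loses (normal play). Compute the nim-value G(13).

G(0) = 0
G(1) = mex{} = 0
G(2) = mex{} = 0
G(3) = mex{} = 0
G(4) = mex{0} = 1
G(5) = mex{0,0} = 1
G(6) = mex{0,0} = 1
G(7) = mex{0,0} = 1
G(8) = mex{1,0,0} = 2
G(9) = mex{1,1,0,0} = 2
G(10) = mex{1,1,0,0} = 2
G(11) = mex{1,1,0,0} = 2
G(12) = mex{2,1,1,0} = 3
G(13) = mex{2,2,1,1} = 0

0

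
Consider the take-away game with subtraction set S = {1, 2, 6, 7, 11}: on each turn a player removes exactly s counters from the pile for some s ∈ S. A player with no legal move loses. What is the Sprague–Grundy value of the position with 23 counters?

n :  0  1  2  3  4  5  6  7  8  9 10 11 12 13 14 15 16 17 18 19 20 21 22 23
G :  0  1  2  0  1  2  3  4  0  1  2  3  0  1  2  3  0  1  2  3  0  1  2  3

3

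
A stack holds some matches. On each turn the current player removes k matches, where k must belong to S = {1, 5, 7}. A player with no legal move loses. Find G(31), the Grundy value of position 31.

n :  0  1  2  3  4  5  6  7  8  9 10 11 12 13 14 15 16 17 18 19 20 21 22 23 24 25 26 27 28 29 30 31
G :  0  1  0  1  0  1  0  1  0  1  0  1  0  1  0  1  0  1  0  1  0  1  0  1  0  1  0  1  0  1  0  1

1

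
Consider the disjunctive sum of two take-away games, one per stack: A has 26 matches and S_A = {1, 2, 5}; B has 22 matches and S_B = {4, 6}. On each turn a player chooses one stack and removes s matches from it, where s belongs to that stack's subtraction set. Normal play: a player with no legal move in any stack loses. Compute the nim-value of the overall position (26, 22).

2

Stack A, S = {1, 2, 5}:
n :  0  1  2  3  4  5  6  7  8  9 10 11 12 13 14 15 16 17 18 19 20 21 22 23 24 25 26
G :  0  1  2  0  1  2  0  1  2  0  1  2  0  1  2  0  1  2  0  1  2  0  1  2  0  1  2
G_A(26) = 2.
Stack B, S = {4, 6}:
G(0) = 0
G(1) = mex{} = 0
G(2) = mex{} = 0
G(3) = mex{} = 0
G(4) = mex{0} = 1
G(5) = mex{0} = 1
G(6) = mex{0,0} = 1
G(7) = mex{0,0} = 1
G(8) = mex{1,0} = 2
G(9) = mex{1,0} = 2
G(10) = mex{1,1} = 0
G(11) = mex{1,1} = 0
G(12) = mex{2,1} = 0
G(13) = mex{2,1} = 0
G(14) = mex{0,2} = 1
G(15) = mex{0,2} = 1
G(16) = mex{0,0} = 1
G(17) = mex{0,0} = 1
G(18) = mex{1,0} = 2
G(19) = mex{1,0} = 2
G(20) = mex{1,1} = 0
G(21) = mex{1,1} = 0
G(22) = mex{2,1} = 0
G_B(22) = 0.
Combined Grundy value = 2 ⊕ 0 = 2.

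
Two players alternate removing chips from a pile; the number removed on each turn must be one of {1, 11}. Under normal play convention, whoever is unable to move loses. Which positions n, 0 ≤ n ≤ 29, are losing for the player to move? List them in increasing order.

0, 2, 4, 6, 8, 10, 12, 14, 16, 18, 20, 22, 24, 26, 28

n :  0  1  2  3  4  5  6  7  8  9 10 11 12 13 14 15 16 17 18 19 20 21 22 23 24 25 26 27 28 29
G :  0  1  0  1  0  1  0  1  0  1  0  1  0  1  0  1  0  1  0  1  0  1  0  1  0  1  0  1  0  1
P-positions are exactly the n with G(n) = 0.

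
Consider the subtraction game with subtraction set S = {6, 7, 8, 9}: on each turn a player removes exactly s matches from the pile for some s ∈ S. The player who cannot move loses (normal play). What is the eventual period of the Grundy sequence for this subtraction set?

15

n :  0  1  2  3  4  5  6  7  8  9 10 11 12 13 14 15 16 17 18 19 20 21 22 23 24 25 26 27 28 29 30 31
G :  0  0  0  0  0  0  1  1  1  1  1  1  2  2  2  0  0  0  0  0  0  1  1  1  1  1  1  2  2  2  0  0
G(n+15) = G(n) holds for n = 0,…,8 (a full window of length max(S) = 9), so the sequence is purely periodic with period 15.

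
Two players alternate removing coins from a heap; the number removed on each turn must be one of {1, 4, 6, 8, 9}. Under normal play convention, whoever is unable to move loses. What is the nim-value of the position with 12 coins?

G(0) = 0
G(1) = mex{0} = 1
G(2) = mex{1} = 0
G(3) = mex{0} = 1
G(4) = mex{1,0} = 2
G(5) = mex{2,1} = 0
G(6) = mex{0,0,0} = 1
G(7) = mex{1,1,1} = 0
G(8) = mex{0,2,0,0} = 1
G(9) = mex{1,0,1,1,0} = 2
G(10) = mex{2,1,2,0,1} = 3
G(11) = mex{3,0,0,1,0} = 2
G(12) = mex{2,1,1,2,1} = 0

0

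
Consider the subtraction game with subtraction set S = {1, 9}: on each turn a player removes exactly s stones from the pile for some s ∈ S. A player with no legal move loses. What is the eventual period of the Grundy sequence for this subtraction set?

2

G(0) = 0
G(1) = mex{0} = 1
G(2) = mex{1} = 0
G(3) = mex{0} = 1
G(4) = mex{1} = 0
G(5) = mex{0} = 1
G(6) = mex{1} = 0
G(7) = mex{0} = 1
G(8) = mex{1} = 0
G(9) = mex{0,0} = 1
G(10) = mex{1,1} = 0
G(11) = mex{0,0} = 1
G(12) = mex{1,1} = 0
G(13) = mex{0,0} = 1
G(14) = mex{1,1} = 0
G(n+2) = G(n) holds for n = 0,…,8 (a full window of length max(S) = 9), so the sequence is purely periodic with period 2.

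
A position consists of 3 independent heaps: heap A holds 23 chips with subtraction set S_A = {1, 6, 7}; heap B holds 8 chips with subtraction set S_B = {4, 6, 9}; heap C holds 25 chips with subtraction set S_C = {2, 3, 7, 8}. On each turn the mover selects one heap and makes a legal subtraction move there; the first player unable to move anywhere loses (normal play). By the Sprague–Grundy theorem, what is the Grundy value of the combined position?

1

Heap A, S = {1, 6, 7}:
G(0) = 0
G(1) = mex{0} = 1
G(2) = mex{1} = 0
G(3) = mex{0} = 1
G(4) = mex{1} = 0
G(5) = mex{0} = 1
G(6) = mex{1,0} = 2
G(7) = mex{2,1,0} = 3
G(8) = mex{3,0,1} = 2
G(9) = mex{2,1,0} = 3
G(10) = mex{3,0,1} = 2
G(11) = mex{2,1,0} = 3
G(12) = mex{3,2,1} = 0
G(13) = mex{0,3,2} = 1
G(14) = mex{1,2,3} = 0
G(15) = mex{0,3,2} = 1
G(16) = mex{1,2,3} = 0
G(17) = mex{0,3,2} = 1
G(18) = mex{1,0,3} = 2
G(19) = mex{2,1,0} = 3
G(20) = mex{3,0,1} = 2
G(21) = mex{2,1,0} = 3
G(22) = mex{3,0,1} = 2
G(23) = mex{2,1,0} = 3
G_A(23) = 3.
Heap B, S = {4, 6, 9}:
n : 0 1 2 3 4 5 6 7 8
G : 0 0 0 0 1 1 1 1 2
G_B(8) = 2.
Heap C, S = {2, 3, 7, 8}:
n :  0  1  2  3  4  5  6  7  8  9 10 11 12 13 14 15 16 17 18 19 20 21 22 23 24 25
G :  0  0  1  1  2  0  0  1  1  2  0  0  1  1  2  0  0  1  1  2  0  0  1  1  2  0
G_C(25) = 0.
Combined Grundy value = 3 ⊕ 2 ⊕ 0 = 1.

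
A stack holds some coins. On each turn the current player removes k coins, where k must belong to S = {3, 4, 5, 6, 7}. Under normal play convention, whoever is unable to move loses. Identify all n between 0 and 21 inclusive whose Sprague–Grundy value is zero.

0, 1, 2, 10, 11, 12, 20, 21

G(0) = 0
G(1) = mex{} = 0
G(2) = mex{} = 0
G(3) = mex{0} = 1
G(4) = mex{0,0} = 1
G(5) = mex{0,0,0} = 1
G(6) = mex{1,0,0,0} = 2
G(7) = mex{1,1,0,0,0} = 2
G(8) = mex{1,1,1,0,0} = 2
G(9) = mex{2,1,1,1,0} = 3
G(10) = mex{2,2,1,1,1} = 0
G(11) = mex{2,2,2,1,1} = 0
G(12) = mex{3,2,2,2,1} = 0
G(13) = mex{0,3,2,2,2} = 1
G(14) = mex{0,0,3,2,2} = 1
G(15) = mex{0,0,0,3,2} = 1
G(16) = mex{1,0,0,0,3} = 2
G(17) = mex{1,1,0,0,0} = 2
G(18) = mex{1,1,1,0,0} = 2
G(19) = mex{2,1,1,1,0} = 3
G(20) = mex{2,2,1,1,1} = 0
G(21) = mex{2,2,2,1,1} = 0
P-positions are exactly the n with G(n) = 0.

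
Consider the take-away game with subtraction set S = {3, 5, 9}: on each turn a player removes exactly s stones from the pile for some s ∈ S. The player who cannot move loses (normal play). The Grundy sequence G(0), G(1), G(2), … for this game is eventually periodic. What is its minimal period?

n :  0  1  2  3  4  5  6  7  8  9 10 11 12 13 14 15 16 17 18 19 20 21 22 23 24 25 26
G :  0  0  0  1  1  1  2  2  0  3  3  1  0  2  0  1  0  1  0  1  0  1  0  1  0  1  0
From n = 14 onward G(n+2) = G(n); since this holds over max(S) = 9 consecutive positions the period is 2 (pre-period 14).

2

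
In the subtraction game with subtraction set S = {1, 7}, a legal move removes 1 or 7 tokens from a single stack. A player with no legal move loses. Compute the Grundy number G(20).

G(0) = 0
G(1) = mex{0} = 1
G(2) = mex{1} = 0
G(3) = mex{0} = 1
G(4) = mex{1} = 0
G(5) = mex{0} = 1
G(6) = mex{1} = 0
G(7) = mex{0,0} = 1
G(8) = mex{1,1} = 0
G(9) = mex{0,0} = 1
G(10) = mex{1,1} = 0
G(11) = mex{0,0} = 1
G(12) = mex{1,1} = 0
G(13) = mex{0,0} = 1
G(14) = mex{1,1} = 0
G(15) = mex{0,0} = 1
G(16) = mex{1,1} = 0
G(17) = mex{0,0} = 1
G(18) = mex{1,1} = 0
G(19) = mex{0,0} = 1
G(20) = mex{1,1} = 0

0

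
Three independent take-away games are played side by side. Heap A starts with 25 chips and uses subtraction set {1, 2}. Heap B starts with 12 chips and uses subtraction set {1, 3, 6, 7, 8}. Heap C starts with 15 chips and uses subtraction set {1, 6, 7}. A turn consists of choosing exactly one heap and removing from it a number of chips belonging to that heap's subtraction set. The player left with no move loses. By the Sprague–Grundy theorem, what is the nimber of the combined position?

4

Heap A, S = {1, 2}:
G(0) = 0
G(1) = mex{0} = 1
G(2) = mex{1,0} = 2
G(3) = mex{2,1} = 0
G(4) = mex{0,2} = 1
G(5) = mex{1,0} = 2
G(6) = mex{2,1} = 0
G(7) = mex{0,2} = 1
G(8) = mex{1,0} = 2
G(9) = mex{2,1} = 0
G(10) = mex{0,2} = 1
G(11) = mex{1,0} = 2
G(12) = mex{2,1} = 0
G(13) = mex{0,2} = 1
G(14) = mex{1,0} = 2
G(15) = mex{2,1} = 0
G(16) = mex{0,2} = 1
G(17) = mex{1,0} = 2
G(18) = mex{2,1} = 0
G(19) = mex{0,2} = 1
G(20) = mex{1,0} = 2
G(21) = mex{2,1} = 0
G(22) = mex{0,2} = 1
G(23) = mex{1,0} = 2
G(24) = mex{2,1} = 0
G(25) = mex{0,2} = 1
G_A(25) = 1.
Heap B, S = {1, 3, 6, 7, 8}:
n :  0  1  2  3  4  5  6  7  8  9 10 11 12
G :  0  1  0  1  0  1  2  3  2  3  2  3  4
G_B(12) = 4.
Heap C, S = {1, 6, 7}:
G(0) = 0
G(1) = mex{0} = 1
G(2) = mex{1} = 0
G(3) = mex{0} = 1
G(4) = mex{1} = 0
G(5) = mex{0} = 1
G(6) = mex{1,0} = 2
G(7) = mex{2,1,0} = 3
G(8) = mex{3,0,1} = 2
G(9) = mex{2,1,0} = 3
G(10) = mex{3,0,1} = 2
G(11) = mex{2,1,0} = 3
G(12) = mex{3,2,1} = 0
G(13) = mex{0,3,2} = 1
G(14) = mex{1,2,3} = 0
G(15) = mex{0,3,2} = 1
G_C(15) = 1.
Combined Grundy value = 1 ⊕ 4 ⊕ 1 = 4.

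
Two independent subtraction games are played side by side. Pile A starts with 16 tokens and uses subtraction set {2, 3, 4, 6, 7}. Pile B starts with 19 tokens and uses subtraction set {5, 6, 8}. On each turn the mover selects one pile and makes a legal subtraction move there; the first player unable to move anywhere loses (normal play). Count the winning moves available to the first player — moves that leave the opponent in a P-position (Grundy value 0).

Pile A, S = {2, 3, 4, 6, 7}:
G(0) = 0
G(1) = mex{} = 0
G(2) = mex{0} = 1
G(3) = mex{0,0} = 1
G(4) = mex{1,0,0} = 2
G(5) = mex{1,1,0} = 2
G(6) = mex{2,1,1,0} = 3
G(7) = mex{2,2,1,0,0} = 3
G(8) = mex{3,2,2,1,0} = 4
G(9) = mex{3,3,2,1,1} = 0
G(10) = mex{4,3,3,2,1} = 0
G(11) = mex{0,4,3,2,2} = 1
G(12) = mex{0,0,4,3,2} = 1
G(13) = mex{1,0,0,3,3} = 2
G(14) = mex{1,1,0,4,3} = 2
G(15) = mex{2,1,1,0,4} = 3
G(16) = mex{2,2,1,0,0} = 3
G_A(16) = 3.
Pile B, S = {5, 6, 8}:
n :  0  1  2  3  4  5  6  7  8  9 10 11 12 13 14 15 16 17 18 19
G :  0  0  0  0  0  1  1  1  1  1  2  2  2  0  0  0  0  0  1  1
G_B(19) = 1.
Combined Grundy value = 3 ⊕ 1 = 2.
A winning move leaves total XOR = 0, i.e. changes one component's Grundy value g to g ⊕ X where X is the current total.
Pile A: need g' = 3⊕2 = 1. Options: 16−2→G=2, 16−3→G=2, 16−4→G=1, 16−6→G=0, 16−7→G=0. Hits: 1.
Pile B: need g' = 1⊕2 = 3. Options: 19−5→G=0, 19−6→G=0, 19−8→G=2. Hits: 0.

1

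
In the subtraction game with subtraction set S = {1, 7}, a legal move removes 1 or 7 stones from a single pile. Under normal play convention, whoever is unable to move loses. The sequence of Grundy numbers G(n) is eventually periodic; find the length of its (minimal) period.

2

G(0) = 0
G(1) = mex{0} = 1
G(2) = mex{1} = 0
G(3) = mex{0} = 1
G(4) = mex{1} = 0
G(5) = mex{0} = 1
G(6) = mex{1} = 0
G(7) = mex{0,0} = 1
G(8) = mex{1,1} = 0
G(9) = mex{0,0} = 1
G(10) = mex{1,1} = 0
G(11) = mex{0,0} = 1
G(12) = mex{1,1} = 0
G(13) = mex{0,0} = 1
G(14) = mex{1,1} = 0
G(n+2) = G(n) holds for n = 0,…,6 (a full window of length max(S) = 7), so the sequence is purely periodic with period 2.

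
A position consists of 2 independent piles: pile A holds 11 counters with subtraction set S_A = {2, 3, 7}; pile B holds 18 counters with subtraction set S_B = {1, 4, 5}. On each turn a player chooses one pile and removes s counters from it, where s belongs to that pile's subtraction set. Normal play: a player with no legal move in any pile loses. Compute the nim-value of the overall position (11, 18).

Pile A, S = {2, 3, 7}:
n :  0  1  2  3  4  5  6  7  8  9 10 11
G :  0  0  1  1  2  0  0  1  1  2  0  0
G_A(11) = 0.
Pile B, S = {1, 4, 5}:
n :  0  1  2  3  4  5  6  7  8  9 10 11 12 13 14 15 16 17 18
G :  0  1  0  1  2  3  2  3  0  1  0  1  2  3  2  3  0  1  0
G_B(18) = 0.
Combined Grundy value = 0 ⊕ 0 = 0.

0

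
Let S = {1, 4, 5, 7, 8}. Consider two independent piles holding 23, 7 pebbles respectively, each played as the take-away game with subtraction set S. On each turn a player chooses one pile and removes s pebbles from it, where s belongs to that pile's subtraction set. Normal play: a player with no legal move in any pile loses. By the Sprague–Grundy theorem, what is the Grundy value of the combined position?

All piles use S = {1, 4, 5, 7, 8}:
n :  0  1  2  3  4  5  6  7  8  9 10 11 12 13 14 15 16 17 18 19 20 21 22 23
G :  0  1  0  1  2  3  2  3  4  5  4  0  1  0  1  2  3  2  3  4  5  4  0  1
Pile A: G(23) = 1.
Pile B: G(7) = 3.
Combined Grundy value = 1 ⊕ 3 = 2.

2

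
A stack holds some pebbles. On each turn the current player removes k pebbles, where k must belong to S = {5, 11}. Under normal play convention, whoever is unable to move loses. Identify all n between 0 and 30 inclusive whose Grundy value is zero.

n :  0  1  2  3  4  5  6  7  8  9 10 11 12 13 14 15 16 17 18 19 20 21 22 23 24 25 26 27 28 29 30
G :  0  0  0  0  0  1  1  1  1  1  0  2  2  2  2  1  0  0  0  0  0  1  1  1  1  1  0  2  2  2  2
P-positions are exactly the n with G(n) = 0.

0, 1, 2, 3, 4, 10, 16, 17, 18, 19, 20, 26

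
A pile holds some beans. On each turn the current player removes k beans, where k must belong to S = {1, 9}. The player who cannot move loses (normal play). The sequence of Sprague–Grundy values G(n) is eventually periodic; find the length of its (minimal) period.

n :  0  1  2  3  4  5  6  7  8  9 10 11 12 13 14
G :  0  1  0  1  0  1  0  1  0  1  0  1  0  1  0
G(n+2) = G(n) holds for n = 0,…,8 (a full window of length max(S) = 9), so the sequence is purely periodic with period 2.

2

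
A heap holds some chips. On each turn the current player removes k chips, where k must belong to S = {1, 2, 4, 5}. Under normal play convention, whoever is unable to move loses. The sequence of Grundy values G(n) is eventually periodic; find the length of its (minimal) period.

3

G(0) = 0
G(1) = mex{0} = 1
G(2) = mex{1,0} = 2
G(3) = mex{2,1} = 0
G(4) = mex{0,2,0} = 1
G(5) = mex{1,0,1,0} = 2
G(6) = mex{2,1,2,1} = 0
G(7) = mex{0,2,0,2} = 1
G(8) = mex{1,0,1,0} = 2
G(9) = mex{2,1,2,1} = 0
G(10) = mex{0,2,0,2} = 1
G(11) = mex{1,0,1,0} = 2
G(12) = mex{2,1,2,1} = 0
G(13) = mex{0,2,0,2} = 1
G(14) = mex{1,0,1,0} = 2
G(n+3) = G(n) holds for n = 0,…,4 (a full window of length max(S) = 5), so the sequence is purely periodic with period 3.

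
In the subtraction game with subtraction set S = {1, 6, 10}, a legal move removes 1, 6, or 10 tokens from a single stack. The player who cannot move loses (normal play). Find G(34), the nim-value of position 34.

0

n :  0  1  2  3  4  5  6  7  8  9 10 11 12 13 14 15 16 17 18 19 20 21 22 23 24 25 26 27 28 29 30 31 32 33 34
G :  0  1  0  1  0  1  2  0  1  0  1  0  1  2  3  2  0  1  0  1  0  1  2  0  1  0  1  0  1  2  3  2  0  1  0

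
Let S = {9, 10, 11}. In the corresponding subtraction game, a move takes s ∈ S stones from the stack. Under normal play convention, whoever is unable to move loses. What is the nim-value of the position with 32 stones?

n :  0  1  2  3  4  5  6  7  8  9 10 11 12 13 14 15 16 17 18 19 20 21 22 23 24 25 26 27 28 29 30 31 32
G :  0  0  0  0  0  0  0  0  0  1  1  1  1  1  1  1  1  1  2  2  0  0  0  0  0  0  0  0  0  1  1  1  1

1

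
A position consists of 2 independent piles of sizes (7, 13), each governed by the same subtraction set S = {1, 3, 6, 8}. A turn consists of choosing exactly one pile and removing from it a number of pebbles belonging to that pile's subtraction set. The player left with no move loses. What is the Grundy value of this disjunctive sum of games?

3

All piles use S = {1, 3, 6, 8}:
G(0) = 0
G(1) = mex{0} = 1
G(2) = mex{1} = 0
G(3) = mex{0,0} = 1
G(4) = mex{1,1} = 0
G(5) = mex{0,0} = 1
G(6) = mex{1,1,0} = 2
G(7) = mex{2,0,1} = 3
G(8) = mex{3,1,0,0} = 2
G(9) = mex{2,2,1,1} = 0
G(10) = mex{0,3,0,0} = 1
G(11) = mex{1,2,1,1} = 0
G(12) = mex{0,0,2,0} = 1
G(13) = mex{1,1,3,1} = 0
Pile A: G(7) = 3.
Pile B: G(13) = 0.
Combined Grundy value = 3 ⊕ 0 = 3.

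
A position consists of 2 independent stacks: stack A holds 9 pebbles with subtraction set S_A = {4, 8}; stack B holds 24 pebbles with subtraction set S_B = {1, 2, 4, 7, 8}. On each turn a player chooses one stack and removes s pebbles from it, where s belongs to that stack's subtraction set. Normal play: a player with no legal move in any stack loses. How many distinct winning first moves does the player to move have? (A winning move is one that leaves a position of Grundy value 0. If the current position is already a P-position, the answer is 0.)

4

Stack A, S = {4, 8}:
n : 0 1 2 3 4 5 6 7 8 9
G : 0 0 0 0 1 1 1 1 2 2
G_A(9) = 2.
Stack B, S = {1, 2, 4, 7, 8}:
G(0) = 0
G(1) = mex{0} = 1
G(2) = mex{1,0} = 2
G(3) = mex{2,1} = 0
G(4) = mex{0,2,0} = 1
G(5) = mex{1,0,1} = 2
G(6) = mex{2,1,2} = 0
G(7) = mex{0,2,0,0} = 1
G(8) = mex{1,0,1,1,0} = 2
G(9) = mex{2,1,2,2,1} = 0
G(10) = mex{0,2,0,0,2} = 1
G(11) = mex{1,0,1,1,0} = 2
G(12) = mex{2,1,2,2,1} = 0
G(13) = mex{0,2,0,0,2} = 1
G(14) = mex{1,0,1,1,0} = 2
G(15) = mex{2,1,2,2,1} = 0
G(16) = mex{0,2,0,0,2} = 1
G(17) = mex{1,0,1,1,0} = 2
G(18) = mex{2,1,2,2,1} = 0
G(19) = mex{0,2,0,0,2} = 1
G(20) = mex{1,0,1,1,0} = 2
G(21) = mex{2,1,2,2,1} = 0
G(22) = mex{0,2,0,0,2} = 1
G(23) = mex{1,0,1,1,0} = 2
G(24) = mex{2,1,2,2,1} = 0
G_B(24) = 0.
Combined Grundy value = 2 ⊕ 0 = 2.
A winning move leaves total XOR = 0, i.e. changes one component's Grundy value g to g ⊕ X where X is the current total.
Stack A: need g' = 2⊕2 = 0. Options: 9−4→G=1, 9−8→G=0. Hits: 1.
Stack B: need g' = 0⊕2 = 2. Options: 24−1→G=2, 24−2→G=1, 24−4→G=2, 24−7→G=2, 24−8→G=1. Hits: 3.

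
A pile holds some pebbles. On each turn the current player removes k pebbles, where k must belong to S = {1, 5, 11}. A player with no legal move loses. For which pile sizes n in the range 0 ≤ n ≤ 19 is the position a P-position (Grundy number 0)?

G(0) = 0
G(1) = mex{0} = 1
G(2) = mex{1} = 0
G(3) = mex{0} = 1
G(4) = mex{1} = 0
G(5) = mex{0,0} = 1
G(6) = mex{1,1} = 0
G(7) = mex{0,0} = 1
G(8) = mex{1,1} = 0
G(9) = mex{0,0} = 1
G(10) = mex{1,1} = 0
G(11) = mex{0,0,0} = 1
G(12) = mex{1,1,1} = 0
G(13) = mex{0,0,0} = 1
G(14) = mex{1,1,1} = 0
G(15) = mex{0,0,0} = 1
G(16) = mex{1,1,1} = 0
G(17) = mex{0,0,0} = 1
G(18) = mex{1,1,1} = 0
G(19) = mex{0,0,0} = 1
P-positions are exactly the n with G(n) = 0.

0, 2, 4, 6, 8, 10, 12, 14, 16, 18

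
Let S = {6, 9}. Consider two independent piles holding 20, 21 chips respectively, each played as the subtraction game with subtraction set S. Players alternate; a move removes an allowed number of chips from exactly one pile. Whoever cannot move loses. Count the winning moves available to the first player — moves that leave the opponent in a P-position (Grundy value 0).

All piles use S = {6, 9}:
n :  0  1  2  3  4  5  6  7  8  9 10 11 12 13 14 15 16 17 18 19 20 21
G :  0  0  0  0  0  0  1  1  1  1  1  1  2  2  2  0  0  0  0  0  0  1
Pile A: G(20) = 0.
Pile B: G(21) = 1.
Combined Grundy value = 0 ⊕ 1 = 1.
A winning move leaves total XOR = 0, i.e. changes one component's Grundy value g to g ⊕ X where X is the current total.
Pile A: need g' = 0⊕1 = 1. Options: 20−6→G=2, 20−9→G=1. Hits: 1.
Pile B: need g' = 1⊕1 = 0. Options: 21−6→G=0, 21−9→G=2. Hits: 1.

2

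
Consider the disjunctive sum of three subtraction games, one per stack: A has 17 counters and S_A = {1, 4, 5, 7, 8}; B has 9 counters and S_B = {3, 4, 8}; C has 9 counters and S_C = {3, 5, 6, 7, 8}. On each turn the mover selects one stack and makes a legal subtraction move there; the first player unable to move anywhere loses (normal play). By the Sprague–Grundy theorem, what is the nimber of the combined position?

2

Stack A, S = {1, 4, 5, 7, 8}:
n :  0  1  2  3  4  5  6  7  8  9 10 11 12 13 14 15 16 17
G :  0  1  0  1  2  3  2  3  4  5  4  0  1  0  1  2  3  2
G_A(17) = 2.
Stack B, S = {3, 4, 8}:
G(0) = 0
G(1) = mex{} = 0
G(2) = mex{} = 0
G(3) = mex{0} = 1
G(4) = mex{0,0} = 1
G(5) = mex{0,0} = 1
G(6) = mex{1,0} = 2
G(7) = mex{1,1} = 0
G(8) = mex{1,1,0} = 2
G(9) = mex{2,1,0} = 3
G_B(9) = 3.
Stack C, S = {3, 5, 6, 7, 8}:
G(0) = 0
G(1) = mex{} = 0
G(2) = mex{} = 0
G(3) = mex{0} = 1
G(4) = mex{0} = 1
G(5) = mex{0,0} = 1
G(6) = mex{1,0,0} = 2
G(7) = mex{1,0,0,0} = 2
G(8) = mex{1,1,0,0,0} = 2
G(9) = mex{2,1,1,0,0} = 3
G_C(9) = 3.
Combined Grundy value = 2 ⊕ 3 ⊕ 3 = 2.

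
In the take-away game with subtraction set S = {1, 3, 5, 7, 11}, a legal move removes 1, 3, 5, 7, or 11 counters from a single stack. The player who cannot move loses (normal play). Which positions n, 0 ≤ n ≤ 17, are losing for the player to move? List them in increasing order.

0, 2, 4, 6, 8, 10, 12, 14, 16

G(0) = 0
G(1) = mex{0} = 1
G(2) = mex{1} = 0
G(3) = mex{0,0} = 1
G(4) = mex{1,1} = 0
G(5) = mex{0,0,0} = 1
G(6) = mex{1,1,1} = 0
G(7) = mex{0,0,0,0} = 1
G(8) = mex{1,1,1,1} = 0
G(9) = mex{0,0,0,0} = 1
G(10) = mex{1,1,1,1} = 0
G(11) = mex{0,0,0,0,0} = 1
G(12) = mex{1,1,1,1,1} = 0
G(13) = mex{0,0,0,0,0} = 1
G(14) = mex{1,1,1,1,1} = 0
G(15) = mex{0,0,0,0,0} = 1
G(16) = mex{1,1,1,1,1} = 0
G(17) = mex{0,0,0,0,0} = 1
P-positions are exactly the n with G(n) = 0.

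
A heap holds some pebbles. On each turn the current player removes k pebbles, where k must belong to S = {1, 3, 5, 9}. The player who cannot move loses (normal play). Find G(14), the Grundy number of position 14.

0

n :  0  1  2  3  4  5  6  7  8  9 10 11 12 13 14
G :  0  1  0  1  0  1  0  1  0  1  0  1  0  1  0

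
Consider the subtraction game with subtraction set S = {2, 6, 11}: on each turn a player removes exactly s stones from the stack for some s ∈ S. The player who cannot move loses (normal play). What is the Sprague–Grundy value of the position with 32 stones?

G(0) = 0
G(1) = mex{} = 0
G(2) = mex{0} = 1
G(3) = mex{0} = 1
G(4) = mex{1} = 0
G(5) = mex{1} = 0
G(6) = mex{0,0} = 1
G(7) = mex{0,0} = 1
G(8) = mex{1,1} = 0
G(9) = mex{1,1} = 0
G(10) = mex{0,0} = 1
G(11) = mex{0,0,0} = 1
G(12) = mex{1,1,0} = 2
G(13) = mex{1,1,1} = 0
G(14) = mex{2,0,1} = 3
G(15) = mex{0,0,0} = 1
G(16) = mex{3,1,0} = 2
G(17) = mex{1,1,1} = 0
G(18) = mex{2,2,1} = 0
G(19) = mex{0,0,0} = 1
G(20) = mex{0,3,0} = 1
G(21) = mex{1,1,1} = 0
G(22) = mex{1,2,1} = 0
G(23) = mex{0,0,2} = 1
G(24) = mex{0,0,0} = 1
G(25) = mex{1,1,3} = 0
G(26) = mex{1,1,1} = 0
G(27) = mex{0,0,2} = 1
G(28) = mex{0,0,0} = 1
G(29) = mex{1,1,0} = 2
G(30) = mex{1,1,1} = 0
G(31) = mex{2,0,1} = 3
G(32) = mex{0,0,0} = 1

1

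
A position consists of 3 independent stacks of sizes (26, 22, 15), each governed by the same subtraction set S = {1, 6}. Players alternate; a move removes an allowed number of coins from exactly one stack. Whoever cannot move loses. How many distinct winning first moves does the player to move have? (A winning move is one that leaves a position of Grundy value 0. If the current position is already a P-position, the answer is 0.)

5

All stacks use S = {1, 6}:
G(0) = 0
G(1) = mex{0} = 1
G(2) = mex{1} = 0
G(3) = mex{0} = 1
G(4) = mex{1} = 0
G(5) = mex{0} = 1
G(6) = mex{1,0} = 2
G(7) = mex{2,1} = 0
G(8) = mex{0,0} = 1
G(9) = mex{1,1} = 0
G(10) = mex{0,0} = 1
G(11) = mex{1,1} = 0
G(12) = mex{0,2} = 1
G(13) = mex{1,0} = 2
G(14) = mex{2,1} = 0
G(15) = mex{0,0} = 1
G(16) = mex{1,1} = 0
G(17) = mex{0,0} = 1
G(18) = mex{1,1} = 0
G(19) = mex{0,2} = 1
G(20) = mex{1,0} = 2
G(21) = mex{2,1} = 0
G(22) = mex{0,0} = 1
G(23) = mex{1,1} = 0
G(24) = mex{0,0} = 1
G(25) = mex{1,1} = 0
G(26) = mex{0,2} = 1
Stack A: G(26) = 1.
Stack B: G(22) = 1.
Stack C: G(15) = 1.
Combined Grundy value = 1 ⊕ 1 ⊕ 1 = 1.
A winning move leaves total XOR = 0, i.e. changes one component's Grundy value g to g ⊕ X where X is the current total.
Stack A: need g' = 1⊕1 = 0. Options: 26−1→G=0, 26−6→G=2. Hits: 1.
Stack B: need g' = 1⊕1 = 0. Options: 22−1→G=0, 22−6→G=0. Hits: 2.
Stack C: need g' = 1⊕1 = 0. Options: 15−1→G=0, 15−6→G=0. Hits: 2.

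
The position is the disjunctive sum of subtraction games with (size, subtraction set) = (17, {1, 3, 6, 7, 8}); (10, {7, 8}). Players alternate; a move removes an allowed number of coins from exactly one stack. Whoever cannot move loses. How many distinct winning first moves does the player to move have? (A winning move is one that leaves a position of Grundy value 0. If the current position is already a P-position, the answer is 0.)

Stack A, S = {1, 3, 6, 7, 8}:
n :  0  1  2  3  4  5  6  7  8  9 10 11 12 13 14 15 16 17
G :  0  1  0  1  0  1  2  3  2  3  2  3  4  0  1  0  1  0
G_A(17) = 0.
Stack B, S = {7, 8}:
n :  0  1  2  3  4  5  6  7  8  9 10
G :  0  0  0  0  0  0  0  1  1  1  1
G_B(10) = 1.
Combined Grundy value = 0 ⊕ 1 = 1.
A winning move leaves total XOR = 0, i.e. changes one component's Grundy value g to g ⊕ X where X is the current total.
Stack A: need g' = 0⊕1 = 1. Options: 17−1→G=1, 17−3→G=1, 17−6→G=3, 17−7→G=2, 17−8→G=3. Hits: 2.
Stack B: need g' = 1⊕1 = 0. Options: 10−7→G=0, 10−8→G=0. Hits: 2.

4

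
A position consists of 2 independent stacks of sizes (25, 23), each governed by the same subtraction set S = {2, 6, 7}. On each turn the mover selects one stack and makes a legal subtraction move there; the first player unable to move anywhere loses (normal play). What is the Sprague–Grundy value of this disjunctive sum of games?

1

All stacks use S = {2, 6, 7}:
n :  0  1  2  3  4  5  6  7  8  9 10 11 12 13 14 15 16 17 18 19 20 21 22 23 24 25
G :  0  0  1  1  0  0  1  1  2  0  3  1  2  0  0  1  1  0  0  1  1  2  0  3  1  2
Stack A: G(25) = 2.
Stack B: G(23) = 3.
Combined Grundy value = 2 ⊕ 3 = 1.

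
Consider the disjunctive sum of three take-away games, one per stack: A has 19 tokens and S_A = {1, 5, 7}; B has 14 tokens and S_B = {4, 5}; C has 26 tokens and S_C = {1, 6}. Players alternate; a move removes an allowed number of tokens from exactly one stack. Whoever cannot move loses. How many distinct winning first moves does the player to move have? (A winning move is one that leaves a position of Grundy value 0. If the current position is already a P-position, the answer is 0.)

6

Stack A, S = {1, 5, 7}:
n :  0  1  2  3  4  5  6  7  8  9 10 11 12 13 14 15 16 17 18 19
G :  0  1  0  1  0  1  0  1  0  1  0  1  0  1  0  1  0  1  0  1
G_A(19) = 1.
Stack B, S = {4, 5}:
n :  0  1  2  3  4  5  6  7  8  9 10 11 12 13 14
G :  0  0  0  0  1  1  1  1  2  0  0  0  0  1  1
G_B(14) = 1.
Stack C, S = {1, 6}:
G(0) = 0
G(1) = mex{0} = 1
G(2) = mex{1} = 0
G(3) = mex{0} = 1
G(4) = mex{1} = 0
G(5) = mex{0} = 1
G(6) = mex{1,0} = 2
G(7) = mex{2,1} = 0
G(8) = mex{0,0} = 1
G(9) = mex{1,1} = 0
G(10) = mex{0,0} = 1
G(11) = mex{1,1} = 0
G(12) = mex{0,2} = 1
G(13) = mex{1,0} = 2
G(14) = mex{2,1} = 0
G(15) = mex{0,0} = 1
G(16) = mex{1,1} = 0
G(17) = mex{0,0} = 1
G(18) = mex{1,1} = 0
G(19) = mex{0,2} = 1
G(20) = mex{1,0} = 2
G(21) = mex{2,1} = 0
G(22) = mex{0,0} = 1
G(23) = mex{1,1} = 0
G(24) = mex{0,0} = 1
G(25) = mex{1,1} = 0
G(26) = mex{0,2} = 1
G_C(26) = 1.
Combined Grundy value = 1 ⊕ 1 ⊕ 1 = 1.
A winning move leaves total XOR = 0, i.e. changes one component's Grundy value g to g ⊕ X where X is the current total.
Stack A: need g' = 1⊕1 = 0. Options: 19−1→G=0, 19−5→G=0, 19−7→G=0. Hits: 3.
Stack B: need g' = 1⊕1 = 0. Options: 14−4→G=0, 14−5→G=0. Hits: 2.
Stack C: need g' = 1⊕1 = 0. Options: 26−1→G=0, 26−6→G=2. Hits: 1.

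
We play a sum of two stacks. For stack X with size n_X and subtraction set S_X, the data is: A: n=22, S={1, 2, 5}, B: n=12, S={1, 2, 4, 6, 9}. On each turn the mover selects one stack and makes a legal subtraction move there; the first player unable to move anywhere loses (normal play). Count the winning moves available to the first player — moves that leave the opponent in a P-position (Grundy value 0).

0

Stack A, S = {1, 2, 5}:
G(0) = 0
G(1) = mex{0} = 1
G(2) = mex{1,0} = 2
G(3) = mex{2,1} = 0
G(4) = mex{0,2} = 1
G(5) = mex{1,0,0} = 2
G(6) = mex{2,1,1} = 0
G(7) = mex{0,2,2} = 1
G(8) = mex{1,0,0} = 2
G(9) = mex{2,1,1} = 0
G(10) = mex{0,2,2} = 1
G(11) = mex{1,0,0} = 2
G(12) = mex{2,1,1} = 0
G(13) = mex{0,2,2} = 1
G(14) = mex{1,0,0} = 2
G(15) = mex{2,1,1} = 0
G(16) = mex{0,2,2} = 1
G(17) = mex{1,0,0} = 2
G(18) = mex{2,1,1} = 0
G(19) = mex{0,2,2} = 1
G(20) = mex{1,0,0} = 2
G(21) = mex{2,1,1} = 0
G(22) = mex{0,2,2} = 1
G_A(22) = 1.
Stack B, S = {1, 2, 4, 6, 9}:
G(0) = 0
G(1) = mex{0} = 1
G(2) = mex{1,0} = 2
G(3) = mex{2,1} = 0
G(4) = mex{0,2,0} = 1
G(5) = mex{1,0,1} = 2
G(6) = mex{2,1,2,0} = 3
G(7) = mex{3,2,0,1} = 4
G(8) = mex{4,3,1,2} = 0
G(9) = mex{0,4,2,0,0} = 1
G(10) = mex{1,0,3,1,1} = 2
G(11) = mex{2,1,4,2,2} = 0
G(12) = mex{0,2,0,3,0} = 1
G_B(12) = 1.
Combined Grundy value = 1 ⊕ 1 = 0.
A winning move leaves total XOR = 0, i.e. changes one component's Grundy value g to g ⊕ X where X is the current total.
Stack A: target g' = 1⊕0 = 1, but every legal move changes the Grundy value (mex property), so 0 moves.
Stack B: target g' = 1⊕0 = 1, but every legal move changes the Grundy value (mex property), so 0 moves.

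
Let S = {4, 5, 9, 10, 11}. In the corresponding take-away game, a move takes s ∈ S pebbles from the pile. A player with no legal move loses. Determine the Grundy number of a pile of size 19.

n :  0  1  2  3  4  5  6  7  8  9 10 11 12 13 14 15 16 17 18 19
G :  0  0  0  0  1  1  1  1  2  2  2  2  3  3  3  0  0  0  0  1

1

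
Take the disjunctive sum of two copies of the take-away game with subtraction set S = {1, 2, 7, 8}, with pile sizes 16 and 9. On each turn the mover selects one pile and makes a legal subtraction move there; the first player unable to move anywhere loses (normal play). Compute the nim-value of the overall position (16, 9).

All piles use S = {1, 2, 7, 8}:
G(0) = 0
G(1) = mex{0} = 1
G(2) = mex{1,0} = 2
G(3) = mex{2,1} = 0
G(4) = mex{0,2} = 1
G(5) = mex{1,0} = 2
G(6) = mex{2,1} = 0
G(7) = mex{0,2,0} = 1
G(8) = mex{1,0,1,0} = 2
G(9) = mex{2,1,2,1} = 0
G(10) = mex{0,2,0,2} = 1
G(11) = mex{1,0,1,0} = 2
G(12) = mex{2,1,2,1} = 0
G(13) = mex{0,2,0,2} = 1
G(14) = mex{1,0,1,0} = 2
G(15) = mex{2,1,2,1} = 0
G(16) = mex{0,2,0,2} = 1
Pile A: G(16) = 1.
Pile B: G(9) = 0.
Combined Grundy value = 1 ⊕ 0 = 1.

1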